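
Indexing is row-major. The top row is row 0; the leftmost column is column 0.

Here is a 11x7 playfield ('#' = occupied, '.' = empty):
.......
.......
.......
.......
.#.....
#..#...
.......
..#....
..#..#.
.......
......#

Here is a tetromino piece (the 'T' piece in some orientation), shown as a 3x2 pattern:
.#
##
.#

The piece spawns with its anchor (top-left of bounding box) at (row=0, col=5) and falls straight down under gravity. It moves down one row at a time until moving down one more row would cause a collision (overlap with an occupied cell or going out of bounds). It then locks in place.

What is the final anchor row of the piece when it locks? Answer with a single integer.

Spawn at (row=0, col=5). Try each row:
  row 0: fits
  row 1: fits
  row 2: fits
  row 3: fits
  row 4: fits
  row 5: fits
  row 6: fits
  row 7: blocked -> lock at row 6

Answer: 6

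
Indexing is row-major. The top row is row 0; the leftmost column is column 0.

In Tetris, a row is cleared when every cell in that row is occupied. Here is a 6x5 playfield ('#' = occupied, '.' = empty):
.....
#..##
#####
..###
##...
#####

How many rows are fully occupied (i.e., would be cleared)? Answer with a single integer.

Answer: 2

Derivation:
Check each row:
  row 0: 5 empty cells -> not full
  row 1: 2 empty cells -> not full
  row 2: 0 empty cells -> FULL (clear)
  row 3: 2 empty cells -> not full
  row 4: 3 empty cells -> not full
  row 5: 0 empty cells -> FULL (clear)
Total rows cleared: 2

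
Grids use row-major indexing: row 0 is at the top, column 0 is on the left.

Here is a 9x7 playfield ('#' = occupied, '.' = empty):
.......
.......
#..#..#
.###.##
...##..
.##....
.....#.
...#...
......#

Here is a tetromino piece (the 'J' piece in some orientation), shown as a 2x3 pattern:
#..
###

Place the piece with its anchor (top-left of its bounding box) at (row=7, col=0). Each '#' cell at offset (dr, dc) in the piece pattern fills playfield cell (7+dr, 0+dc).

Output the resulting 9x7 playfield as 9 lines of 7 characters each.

Answer: .......
.......
#..#..#
.###.##
...##..
.##....
.....#.
#..#...
###...#

Derivation:
Fill (7+0,0+0) = (7,0)
Fill (7+1,0+0) = (8,0)
Fill (7+1,0+1) = (8,1)
Fill (7+1,0+2) = (8,2)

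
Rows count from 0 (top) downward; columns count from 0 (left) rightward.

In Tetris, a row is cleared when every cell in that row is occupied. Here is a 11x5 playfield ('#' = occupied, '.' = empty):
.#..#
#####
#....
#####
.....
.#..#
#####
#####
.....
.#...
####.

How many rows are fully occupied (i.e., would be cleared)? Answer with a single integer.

Answer: 4

Derivation:
Check each row:
  row 0: 3 empty cells -> not full
  row 1: 0 empty cells -> FULL (clear)
  row 2: 4 empty cells -> not full
  row 3: 0 empty cells -> FULL (clear)
  row 4: 5 empty cells -> not full
  row 5: 3 empty cells -> not full
  row 6: 0 empty cells -> FULL (clear)
  row 7: 0 empty cells -> FULL (clear)
  row 8: 5 empty cells -> not full
  row 9: 4 empty cells -> not full
  row 10: 1 empty cell -> not full
Total rows cleared: 4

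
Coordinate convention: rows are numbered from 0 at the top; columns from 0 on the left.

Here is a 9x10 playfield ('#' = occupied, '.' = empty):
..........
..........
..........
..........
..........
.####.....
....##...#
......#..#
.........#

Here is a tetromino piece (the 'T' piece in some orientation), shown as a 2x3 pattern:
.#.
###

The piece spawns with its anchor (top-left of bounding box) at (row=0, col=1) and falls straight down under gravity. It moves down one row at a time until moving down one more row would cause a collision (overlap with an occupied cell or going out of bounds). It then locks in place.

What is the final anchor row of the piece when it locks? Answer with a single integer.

Spawn at (row=0, col=1). Try each row:
  row 0: fits
  row 1: fits
  row 2: fits
  row 3: fits
  row 4: blocked -> lock at row 3

Answer: 3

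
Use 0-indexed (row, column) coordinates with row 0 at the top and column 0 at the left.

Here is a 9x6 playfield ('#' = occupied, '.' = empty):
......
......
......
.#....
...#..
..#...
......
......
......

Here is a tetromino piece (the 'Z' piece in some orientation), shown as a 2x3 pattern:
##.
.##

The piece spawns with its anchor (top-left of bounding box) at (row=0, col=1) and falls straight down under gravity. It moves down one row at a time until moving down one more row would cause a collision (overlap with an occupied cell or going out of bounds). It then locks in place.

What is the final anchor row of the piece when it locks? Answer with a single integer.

Answer: 2

Derivation:
Spawn at (row=0, col=1). Try each row:
  row 0: fits
  row 1: fits
  row 2: fits
  row 3: blocked -> lock at row 2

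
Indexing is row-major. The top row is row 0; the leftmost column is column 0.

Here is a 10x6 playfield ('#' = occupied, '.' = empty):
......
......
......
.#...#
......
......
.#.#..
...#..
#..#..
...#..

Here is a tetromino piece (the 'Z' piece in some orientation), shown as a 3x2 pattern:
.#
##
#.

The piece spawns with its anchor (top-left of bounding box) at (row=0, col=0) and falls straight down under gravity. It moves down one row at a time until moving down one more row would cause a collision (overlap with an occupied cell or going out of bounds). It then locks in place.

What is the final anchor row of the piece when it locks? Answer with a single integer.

Spawn at (row=0, col=0). Try each row:
  row 0: fits
  row 1: fits
  row 2: blocked -> lock at row 1

Answer: 1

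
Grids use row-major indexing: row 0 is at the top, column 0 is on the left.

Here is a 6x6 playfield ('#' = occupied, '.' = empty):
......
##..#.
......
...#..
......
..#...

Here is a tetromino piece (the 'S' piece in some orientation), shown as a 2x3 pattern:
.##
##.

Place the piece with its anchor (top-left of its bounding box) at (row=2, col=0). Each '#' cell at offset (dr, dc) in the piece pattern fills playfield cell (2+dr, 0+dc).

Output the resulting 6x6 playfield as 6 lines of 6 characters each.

Answer: ......
##..#.
.##...
##.#..
......
..#...

Derivation:
Fill (2+0,0+1) = (2,1)
Fill (2+0,0+2) = (2,2)
Fill (2+1,0+0) = (3,0)
Fill (2+1,0+1) = (3,1)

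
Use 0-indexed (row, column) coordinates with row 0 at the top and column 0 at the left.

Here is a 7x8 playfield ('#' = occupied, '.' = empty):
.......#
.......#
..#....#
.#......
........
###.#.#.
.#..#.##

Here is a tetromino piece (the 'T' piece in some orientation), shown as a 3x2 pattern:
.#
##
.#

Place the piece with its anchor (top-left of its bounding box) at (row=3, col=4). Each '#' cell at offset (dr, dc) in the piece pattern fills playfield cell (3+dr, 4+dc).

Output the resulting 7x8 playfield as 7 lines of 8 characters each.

Answer: .......#
.......#
..#....#
.#...#..
....##..
###.###.
.#..#.##

Derivation:
Fill (3+0,4+1) = (3,5)
Fill (3+1,4+0) = (4,4)
Fill (3+1,4+1) = (4,5)
Fill (3+2,4+1) = (5,5)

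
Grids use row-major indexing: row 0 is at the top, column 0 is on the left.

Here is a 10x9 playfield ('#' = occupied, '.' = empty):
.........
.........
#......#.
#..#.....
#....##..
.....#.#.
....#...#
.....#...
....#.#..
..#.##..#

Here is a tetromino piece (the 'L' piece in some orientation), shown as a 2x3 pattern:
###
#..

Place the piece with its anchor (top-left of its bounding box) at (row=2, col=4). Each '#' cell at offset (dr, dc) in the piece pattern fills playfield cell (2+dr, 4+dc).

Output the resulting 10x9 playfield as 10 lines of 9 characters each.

Fill (2+0,4+0) = (2,4)
Fill (2+0,4+1) = (2,5)
Fill (2+0,4+2) = (2,6)
Fill (2+1,4+0) = (3,4)

Answer: .........
.........
#...####.
#..##....
#....##..
.....#.#.
....#...#
.....#...
....#.#..
..#.##..#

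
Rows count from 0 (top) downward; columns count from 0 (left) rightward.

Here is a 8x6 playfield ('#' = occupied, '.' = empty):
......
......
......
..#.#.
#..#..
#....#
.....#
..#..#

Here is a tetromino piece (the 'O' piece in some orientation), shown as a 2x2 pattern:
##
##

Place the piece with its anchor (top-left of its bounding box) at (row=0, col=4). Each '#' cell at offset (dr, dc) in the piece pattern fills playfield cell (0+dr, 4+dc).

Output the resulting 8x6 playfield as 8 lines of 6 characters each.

Answer: ....##
....##
......
..#.#.
#..#..
#....#
.....#
..#..#

Derivation:
Fill (0+0,4+0) = (0,4)
Fill (0+0,4+1) = (0,5)
Fill (0+1,4+0) = (1,4)
Fill (0+1,4+1) = (1,5)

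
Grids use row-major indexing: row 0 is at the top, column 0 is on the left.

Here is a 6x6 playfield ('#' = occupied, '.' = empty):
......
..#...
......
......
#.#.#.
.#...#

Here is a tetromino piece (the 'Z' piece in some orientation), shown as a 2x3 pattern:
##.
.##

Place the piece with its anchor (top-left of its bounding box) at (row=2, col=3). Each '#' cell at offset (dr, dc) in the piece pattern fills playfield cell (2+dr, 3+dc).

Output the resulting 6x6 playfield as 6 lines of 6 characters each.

Fill (2+0,3+0) = (2,3)
Fill (2+0,3+1) = (2,4)
Fill (2+1,3+1) = (3,4)
Fill (2+1,3+2) = (3,5)

Answer: ......
..#...
...##.
....##
#.#.#.
.#...#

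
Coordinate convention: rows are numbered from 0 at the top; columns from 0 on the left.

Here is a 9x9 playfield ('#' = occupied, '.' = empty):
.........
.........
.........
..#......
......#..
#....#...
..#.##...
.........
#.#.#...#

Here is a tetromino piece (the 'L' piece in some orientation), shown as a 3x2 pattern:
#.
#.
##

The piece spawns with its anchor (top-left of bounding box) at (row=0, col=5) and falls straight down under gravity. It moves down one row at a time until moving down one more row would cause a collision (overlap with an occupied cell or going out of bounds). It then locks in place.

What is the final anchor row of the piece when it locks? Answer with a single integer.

Answer: 1

Derivation:
Spawn at (row=0, col=5). Try each row:
  row 0: fits
  row 1: fits
  row 2: blocked -> lock at row 1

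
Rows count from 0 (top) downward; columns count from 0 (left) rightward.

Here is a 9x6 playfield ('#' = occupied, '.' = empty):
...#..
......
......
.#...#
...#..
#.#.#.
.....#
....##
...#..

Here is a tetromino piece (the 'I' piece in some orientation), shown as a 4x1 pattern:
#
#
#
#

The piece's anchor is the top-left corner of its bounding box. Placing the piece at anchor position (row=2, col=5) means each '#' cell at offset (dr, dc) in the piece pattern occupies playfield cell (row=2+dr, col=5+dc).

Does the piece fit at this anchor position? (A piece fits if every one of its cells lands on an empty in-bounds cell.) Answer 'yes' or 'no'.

Answer: no

Derivation:
Check each piece cell at anchor (2, 5):
  offset (0,0) -> (2,5): empty -> OK
  offset (1,0) -> (3,5): occupied ('#') -> FAIL
  offset (2,0) -> (4,5): empty -> OK
  offset (3,0) -> (5,5): empty -> OK
All cells valid: no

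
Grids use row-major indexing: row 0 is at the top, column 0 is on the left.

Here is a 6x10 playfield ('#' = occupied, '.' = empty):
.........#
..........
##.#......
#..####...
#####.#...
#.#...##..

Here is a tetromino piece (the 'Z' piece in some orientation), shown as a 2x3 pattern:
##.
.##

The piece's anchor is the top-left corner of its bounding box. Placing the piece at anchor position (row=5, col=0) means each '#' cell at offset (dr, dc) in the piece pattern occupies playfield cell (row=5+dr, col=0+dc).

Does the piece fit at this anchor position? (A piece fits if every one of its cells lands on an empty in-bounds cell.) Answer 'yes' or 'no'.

Check each piece cell at anchor (5, 0):
  offset (0,0) -> (5,0): occupied ('#') -> FAIL
  offset (0,1) -> (5,1): empty -> OK
  offset (1,1) -> (6,1): out of bounds -> FAIL
  offset (1,2) -> (6,2): out of bounds -> FAIL
All cells valid: no

Answer: no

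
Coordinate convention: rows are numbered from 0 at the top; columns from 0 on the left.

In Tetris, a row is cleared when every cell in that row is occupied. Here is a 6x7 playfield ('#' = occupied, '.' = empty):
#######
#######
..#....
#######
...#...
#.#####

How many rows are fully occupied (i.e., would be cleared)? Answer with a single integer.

Answer: 3

Derivation:
Check each row:
  row 0: 0 empty cells -> FULL (clear)
  row 1: 0 empty cells -> FULL (clear)
  row 2: 6 empty cells -> not full
  row 3: 0 empty cells -> FULL (clear)
  row 4: 6 empty cells -> not full
  row 5: 1 empty cell -> not full
Total rows cleared: 3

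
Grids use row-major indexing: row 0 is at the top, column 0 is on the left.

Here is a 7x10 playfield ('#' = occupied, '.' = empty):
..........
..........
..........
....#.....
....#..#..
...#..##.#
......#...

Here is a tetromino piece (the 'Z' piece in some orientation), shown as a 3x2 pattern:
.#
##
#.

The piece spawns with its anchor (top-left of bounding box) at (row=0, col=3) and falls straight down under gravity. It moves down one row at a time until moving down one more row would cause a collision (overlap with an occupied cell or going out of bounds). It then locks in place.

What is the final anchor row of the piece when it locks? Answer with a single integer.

Spawn at (row=0, col=3). Try each row:
  row 0: fits
  row 1: fits
  row 2: blocked -> lock at row 1

Answer: 1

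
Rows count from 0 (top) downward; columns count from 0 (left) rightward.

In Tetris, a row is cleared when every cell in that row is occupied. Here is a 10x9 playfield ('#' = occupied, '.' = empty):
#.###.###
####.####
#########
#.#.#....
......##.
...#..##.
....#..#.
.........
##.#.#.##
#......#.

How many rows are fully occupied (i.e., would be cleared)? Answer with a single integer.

Check each row:
  row 0: 2 empty cells -> not full
  row 1: 1 empty cell -> not full
  row 2: 0 empty cells -> FULL (clear)
  row 3: 6 empty cells -> not full
  row 4: 7 empty cells -> not full
  row 5: 6 empty cells -> not full
  row 6: 7 empty cells -> not full
  row 7: 9 empty cells -> not full
  row 8: 3 empty cells -> not full
  row 9: 7 empty cells -> not full
Total rows cleared: 1

Answer: 1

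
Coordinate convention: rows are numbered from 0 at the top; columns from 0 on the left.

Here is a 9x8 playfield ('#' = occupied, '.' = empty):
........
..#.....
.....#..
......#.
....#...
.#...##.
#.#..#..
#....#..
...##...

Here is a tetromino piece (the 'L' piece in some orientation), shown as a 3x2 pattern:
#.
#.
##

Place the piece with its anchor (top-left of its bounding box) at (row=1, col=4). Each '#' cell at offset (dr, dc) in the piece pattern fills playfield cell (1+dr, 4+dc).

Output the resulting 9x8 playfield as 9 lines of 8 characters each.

Fill (1+0,4+0) = (1,4)
Fill (1+1,4+0) = (2,4)
Fill (1+2,4+0) = (3,4)
Fill (1+2,4+1) = (3,5)

Answer: ........
..#.#...
....##..
....###.
....#...
.#...##.
#.#..#..
#....#..
...##...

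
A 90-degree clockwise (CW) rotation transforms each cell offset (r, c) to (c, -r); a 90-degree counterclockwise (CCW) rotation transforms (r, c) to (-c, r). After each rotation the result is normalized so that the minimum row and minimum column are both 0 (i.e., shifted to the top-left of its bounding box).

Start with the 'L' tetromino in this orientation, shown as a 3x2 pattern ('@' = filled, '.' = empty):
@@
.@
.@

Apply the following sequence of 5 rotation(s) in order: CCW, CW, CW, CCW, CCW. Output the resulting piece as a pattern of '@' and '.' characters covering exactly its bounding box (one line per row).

Answer: @@@
@..

Derivation:
Start:
@@
.@
.@
After rotation 1 (CCW):
@@@
@..
After rotation 2 (CW):
@@
.@
.@
After rotation 3 (CW):
..@
@@@
After rotation 4 (CCW):
@@
.@
.@
After rotation 5 (CCW):
@@@
@..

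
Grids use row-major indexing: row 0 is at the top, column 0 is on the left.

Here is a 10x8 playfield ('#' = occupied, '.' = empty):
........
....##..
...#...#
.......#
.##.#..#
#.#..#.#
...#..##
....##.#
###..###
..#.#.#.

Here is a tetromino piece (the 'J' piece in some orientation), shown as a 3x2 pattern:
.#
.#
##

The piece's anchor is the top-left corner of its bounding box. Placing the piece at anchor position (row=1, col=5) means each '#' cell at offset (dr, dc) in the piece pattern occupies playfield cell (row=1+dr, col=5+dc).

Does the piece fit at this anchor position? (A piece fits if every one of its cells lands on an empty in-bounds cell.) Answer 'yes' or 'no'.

Check each piece cell at anchor (1, 5):
  offset (0,1) -> (1,6): empty -> OK
  offset (1,1) -> (2,6): empty -> OK
  offset (2,0) -> (3,5): empty -> OK
  offset (2,1) -> (3,6): empty -> OK
All cells valid: yes

Answer: yes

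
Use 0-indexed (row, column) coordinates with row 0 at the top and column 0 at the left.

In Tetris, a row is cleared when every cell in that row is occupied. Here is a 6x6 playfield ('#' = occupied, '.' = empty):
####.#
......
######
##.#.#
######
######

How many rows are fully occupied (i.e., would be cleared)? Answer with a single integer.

Check each row:
  row 0: 1 empty cell -> not full
  row 1: 6 empty cells -> not full
  row 2: 0 empty cells -> FULL (clear)
  row 3: 2 empty cells -> not full
  row 4: 0 empty cells -> FULL (clear)
  row 5: 0 empty cells -> FULL (clear)
Total rows cleared: 3

Answer: 3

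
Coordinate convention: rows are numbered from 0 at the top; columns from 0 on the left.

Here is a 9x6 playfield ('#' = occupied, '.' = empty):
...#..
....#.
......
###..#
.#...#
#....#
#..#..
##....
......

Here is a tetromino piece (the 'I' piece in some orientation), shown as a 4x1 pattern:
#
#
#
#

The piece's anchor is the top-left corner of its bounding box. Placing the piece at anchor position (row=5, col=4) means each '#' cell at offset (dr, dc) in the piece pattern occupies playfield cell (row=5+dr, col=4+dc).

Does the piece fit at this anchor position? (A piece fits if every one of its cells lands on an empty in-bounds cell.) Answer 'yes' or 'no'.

Answer: yes

Derivation:
Check each piece cell at anchor (5, 4):
  offset (0,0) -> (5,4): empty -> OK
  offset (1,0) -> (6,4): empty -> OK
  offset (2,0) -> (7,4): empty -> OK
  offset (3,0) -> (8,4): empty -> OK
All cells valid: yes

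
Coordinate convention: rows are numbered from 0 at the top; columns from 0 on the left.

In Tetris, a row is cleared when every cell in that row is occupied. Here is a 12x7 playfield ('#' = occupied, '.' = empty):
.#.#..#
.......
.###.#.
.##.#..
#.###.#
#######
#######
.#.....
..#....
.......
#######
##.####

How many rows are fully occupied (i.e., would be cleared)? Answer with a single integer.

Check each row:
  row 0: 4 empty cells -> not full
  row 1: 7 empty cells -> not full
  row 2: 3 empty cells -> not full
  row 3: 4 empty cells -> not full
  row 4: 2 empty cells -> not full
  row 5: 0 empty cells -> FULL (clear)
  row 6: 0 empty cells -> FULL (clear)
  row 7: 6 empty cells -> not full
  row 8: 6 empty cells -> not full
  row 9: 7 empty cells -> not full
  row 10: 0 empty cells -> FULL (clear)
  row 11: 1 empty cell -> not full
Total rows cleared: 3

Answer: 3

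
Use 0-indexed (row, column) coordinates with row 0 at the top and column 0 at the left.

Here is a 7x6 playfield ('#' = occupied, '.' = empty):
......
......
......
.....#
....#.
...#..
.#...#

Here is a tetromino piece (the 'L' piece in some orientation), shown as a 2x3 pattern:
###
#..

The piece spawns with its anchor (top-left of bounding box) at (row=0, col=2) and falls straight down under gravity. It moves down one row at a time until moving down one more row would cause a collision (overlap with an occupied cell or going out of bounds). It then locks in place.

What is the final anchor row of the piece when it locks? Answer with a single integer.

Spawn at (row=0, col=2). Try each row:
  row 0: fits
  row 1: fits
  row 2: fits
  row 3: fits
  row 4: blocked -> lock at row 3

Answer: 3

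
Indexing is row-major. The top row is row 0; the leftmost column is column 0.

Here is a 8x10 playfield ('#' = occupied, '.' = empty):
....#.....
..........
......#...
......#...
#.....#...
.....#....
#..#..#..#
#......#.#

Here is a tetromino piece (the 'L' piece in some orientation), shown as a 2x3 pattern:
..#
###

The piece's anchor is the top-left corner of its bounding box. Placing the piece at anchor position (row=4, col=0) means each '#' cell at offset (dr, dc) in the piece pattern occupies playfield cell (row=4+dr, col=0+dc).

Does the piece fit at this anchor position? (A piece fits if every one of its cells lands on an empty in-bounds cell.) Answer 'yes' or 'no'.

Check each piece cell at anchor (4, 0):
  offset (0,2) -> (4,2): empty -> OK
  offset (1,0) -> (5,0): empty -> OK
  offset (1,1) -> (5,1): empty -> OK
  offset (1,2) -> (5,2): empty -> OK
All cells valid: yes

Answer: yes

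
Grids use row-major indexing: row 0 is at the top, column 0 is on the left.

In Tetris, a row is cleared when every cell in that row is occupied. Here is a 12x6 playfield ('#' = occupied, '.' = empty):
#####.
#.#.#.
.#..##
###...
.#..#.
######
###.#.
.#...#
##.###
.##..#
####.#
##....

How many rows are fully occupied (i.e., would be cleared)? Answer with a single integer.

Check each row:
  row 0: 1 empty cell -> not full
  row 1: 3 empty cells -> not full
  row 2: 3 empty cells -> not full
  row 3: 3 empty cells -> not full
  row 4: 4 empty cells -> not full
  row 5: 0 empty cells -> FULL (clear)
  row 6: 2 empty cells -> not full
  row 7: 4 empty cells -> not full
  row 8: 1 empty cell -> not full
  row 9: 3 empty cells -> not full
  row 10: 1 empty cell -> not full
  row 11: 4 empty cells -> not full
Total rows cleared: 1

Answer: 1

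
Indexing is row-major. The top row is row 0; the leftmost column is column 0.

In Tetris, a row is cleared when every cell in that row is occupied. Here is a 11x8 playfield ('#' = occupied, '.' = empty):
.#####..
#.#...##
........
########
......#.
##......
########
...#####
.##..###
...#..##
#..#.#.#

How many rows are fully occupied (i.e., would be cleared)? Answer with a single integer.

Check each row:
  row 0: 3 empty cells -> not full
  row 1: 4 empty cells -> not full
  row 2: 8 empty cells -> not full
  row 3: 0 empty cells -> FULL (clear)
  row 4: 7 empty cells -> not full
  row 5: 6 empty cells -> not full
  row 6: 0 empty cells -> FULL (clear)
  row 7: 3 empty cells -> not full
  row 8: 3 empty cells -> not full
  row 9: 5 empty cells -> not full
  row 10: 4 empty cells -> not full
Total rows cleared: 2

Answer: 2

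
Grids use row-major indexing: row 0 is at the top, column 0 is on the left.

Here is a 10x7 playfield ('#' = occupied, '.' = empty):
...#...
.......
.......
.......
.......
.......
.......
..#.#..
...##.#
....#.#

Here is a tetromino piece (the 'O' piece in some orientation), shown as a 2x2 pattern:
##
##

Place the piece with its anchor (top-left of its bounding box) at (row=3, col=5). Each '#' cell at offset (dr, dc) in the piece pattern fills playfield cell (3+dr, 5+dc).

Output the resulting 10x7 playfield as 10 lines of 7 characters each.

Fill (3+0,5+0) = (3,5)
Fill (3+0,5+1) = (3,6)
Fill (3+1,5+0) = (4,5)
Fill (3+1,5+1) = (4,6)

Answer: ...#...
.......
.......
.....##
.....##
.......
.......
..#.#..
...##.#
....#.#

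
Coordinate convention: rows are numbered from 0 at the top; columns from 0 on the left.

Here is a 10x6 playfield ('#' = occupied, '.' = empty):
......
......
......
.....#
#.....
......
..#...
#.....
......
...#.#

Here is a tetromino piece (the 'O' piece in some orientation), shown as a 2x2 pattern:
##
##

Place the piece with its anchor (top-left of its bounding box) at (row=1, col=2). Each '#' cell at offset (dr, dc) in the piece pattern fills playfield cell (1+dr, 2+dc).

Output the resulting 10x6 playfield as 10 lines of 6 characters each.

Fill (1+0,2+0) = (1,2)
Fill (1+0,2+1) = (1,3)
Fill (1+1,2+0) = (2,2)
Fill (1+1,2+1) = (2,3)

Answer: ......
..##..
..##..
.....#
#.....
......
..#...
#.....
......
...#.#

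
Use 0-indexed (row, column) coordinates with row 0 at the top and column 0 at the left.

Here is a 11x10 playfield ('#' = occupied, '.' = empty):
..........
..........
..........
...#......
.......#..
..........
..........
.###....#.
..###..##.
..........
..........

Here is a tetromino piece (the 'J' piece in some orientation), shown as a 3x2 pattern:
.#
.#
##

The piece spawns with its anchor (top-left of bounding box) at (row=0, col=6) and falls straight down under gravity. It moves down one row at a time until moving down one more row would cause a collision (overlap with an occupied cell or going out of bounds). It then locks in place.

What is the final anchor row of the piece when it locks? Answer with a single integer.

Answer: 1

Derivation:
Spawn at (row=0, col=6). Try each row:
  row 0: fits
  row 1: fits
  row 2: blocked -> lock at row 1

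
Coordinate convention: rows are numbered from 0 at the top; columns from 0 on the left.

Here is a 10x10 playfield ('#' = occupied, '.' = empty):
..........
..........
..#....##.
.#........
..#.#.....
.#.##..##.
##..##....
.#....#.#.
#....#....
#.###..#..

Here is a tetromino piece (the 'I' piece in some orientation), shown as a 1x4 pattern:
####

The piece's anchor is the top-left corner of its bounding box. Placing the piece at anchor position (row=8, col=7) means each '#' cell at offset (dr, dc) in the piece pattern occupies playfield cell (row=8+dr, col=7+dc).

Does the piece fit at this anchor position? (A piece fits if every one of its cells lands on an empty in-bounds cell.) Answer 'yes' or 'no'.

Answer: no

Derivation:
Check each piece cell at anchor (8, 7):
  offset (0,0) -> (8,7): empty -> OK
  offset (0,1) -> (8,8): empty -> OK
  offset (0,2) -> (8,9): empty -> OK
  offset (0,3) -> (8,10): out of bounds -> FAIL
All cells valid: no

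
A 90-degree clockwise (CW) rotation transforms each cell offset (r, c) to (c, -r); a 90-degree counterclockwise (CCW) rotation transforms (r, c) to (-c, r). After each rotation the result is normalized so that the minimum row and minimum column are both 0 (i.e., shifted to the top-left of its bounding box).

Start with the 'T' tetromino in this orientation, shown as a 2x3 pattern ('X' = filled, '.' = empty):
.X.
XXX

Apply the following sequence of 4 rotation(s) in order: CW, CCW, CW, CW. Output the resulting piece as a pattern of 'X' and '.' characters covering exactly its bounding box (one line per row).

Start:
.X.
XXX
After rotation 1 (CW):
X.
XX
X.
After rotation 2 (CCW):
.X.
XXX
After rotation 3 (CW):
X.
XX
X.
After rotation 4 (CW):
XXX
.X.

Answer: XXX
.X.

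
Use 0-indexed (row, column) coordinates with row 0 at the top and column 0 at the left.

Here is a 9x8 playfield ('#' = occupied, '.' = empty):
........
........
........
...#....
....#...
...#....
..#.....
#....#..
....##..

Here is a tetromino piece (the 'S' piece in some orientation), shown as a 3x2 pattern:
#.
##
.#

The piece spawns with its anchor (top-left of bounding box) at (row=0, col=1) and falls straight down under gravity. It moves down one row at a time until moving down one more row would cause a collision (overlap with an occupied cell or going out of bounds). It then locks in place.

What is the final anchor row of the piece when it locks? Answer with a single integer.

Spawn at (row=0, col=1). Try each row:
  row 0: fits
  row 1: fits
  row 2: fits
  row 3: fits
  row 4: blocked -> lock at row 3

Answer: 3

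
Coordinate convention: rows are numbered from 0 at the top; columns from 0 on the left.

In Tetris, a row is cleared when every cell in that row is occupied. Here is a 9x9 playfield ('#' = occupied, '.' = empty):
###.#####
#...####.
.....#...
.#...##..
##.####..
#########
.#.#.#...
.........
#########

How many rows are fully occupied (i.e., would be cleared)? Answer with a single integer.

Check each row:
  row 0: 1 empty cell -> not full
  row 1: 4 empty cells -> not full
  row 2: 8 empty cells -> not full
  row 3: 6 empty cells -> not full
  row 4: 3 empty cells -> not full
  row 5: 0 empty cells -> FULL (clear)
  row 6: 6 empty cells -> not full
  row 7: 9 empty cells -> not full
  row 8: 0 empty cells -> FULL (clear)
Total rows cleared: 2

Answer: 2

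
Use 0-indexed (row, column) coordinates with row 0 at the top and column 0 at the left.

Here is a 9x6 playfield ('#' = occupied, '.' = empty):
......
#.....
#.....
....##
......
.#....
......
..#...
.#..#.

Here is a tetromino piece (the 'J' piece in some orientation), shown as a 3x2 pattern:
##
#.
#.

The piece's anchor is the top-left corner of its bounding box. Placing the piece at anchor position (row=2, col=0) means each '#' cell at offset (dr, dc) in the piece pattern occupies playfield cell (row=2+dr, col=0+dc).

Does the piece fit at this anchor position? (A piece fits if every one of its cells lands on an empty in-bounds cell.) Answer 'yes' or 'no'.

Answer: no

Derivation:
Check each piece cell at anchor (2, 0):
  offset (0,0) -> (2,0): occupied ('#') -> FAIL
  offset (0,1) -> (2,1): empty -> OK
  offset (1,0) -> (3,0): empty -> OK
  offset (2,0) -> (4,0): empty -> OK
All cells valid: no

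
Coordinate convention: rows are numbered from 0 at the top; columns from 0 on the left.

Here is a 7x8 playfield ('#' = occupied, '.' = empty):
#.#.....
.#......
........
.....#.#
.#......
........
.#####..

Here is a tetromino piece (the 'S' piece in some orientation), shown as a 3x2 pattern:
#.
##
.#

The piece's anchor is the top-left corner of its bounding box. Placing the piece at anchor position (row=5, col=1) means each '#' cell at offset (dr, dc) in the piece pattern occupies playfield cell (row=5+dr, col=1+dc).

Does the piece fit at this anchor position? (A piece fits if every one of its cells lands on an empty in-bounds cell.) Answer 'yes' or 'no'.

Check each piece cell at anchor (5, 1):
  offset (0,0) -> (5,1): empty -> OK
  offset (1,0) -> (6,1): occupied ('#') -> FAIL
  offset (1,1) -> (6,2): occupied ('#') -> FAIL
  offset (2,1) -> (7,2): out of bounds -> FAIL
All cells valid: no

Answer: no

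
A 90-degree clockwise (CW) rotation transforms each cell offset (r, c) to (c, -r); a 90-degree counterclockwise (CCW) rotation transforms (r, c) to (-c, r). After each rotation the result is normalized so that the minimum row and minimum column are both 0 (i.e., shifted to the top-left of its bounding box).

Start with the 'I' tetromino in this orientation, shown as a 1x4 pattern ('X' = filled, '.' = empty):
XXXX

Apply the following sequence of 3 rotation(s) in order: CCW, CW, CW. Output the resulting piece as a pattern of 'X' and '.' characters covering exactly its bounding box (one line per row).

Answer: X
X
X
X

Derivation:
Start:
XXXX
After rotation 1 (CCW):
X
X
X
X
After rotation 2 (CW):
XXXX
After rotation 3 (CW):
X
X
X
X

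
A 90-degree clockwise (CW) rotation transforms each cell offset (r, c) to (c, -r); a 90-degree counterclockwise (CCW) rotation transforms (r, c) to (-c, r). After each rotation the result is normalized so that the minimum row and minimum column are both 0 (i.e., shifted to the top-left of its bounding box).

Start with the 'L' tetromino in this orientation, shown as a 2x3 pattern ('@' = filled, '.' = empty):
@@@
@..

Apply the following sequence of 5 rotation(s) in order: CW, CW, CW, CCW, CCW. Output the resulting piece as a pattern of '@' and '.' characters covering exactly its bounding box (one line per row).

Answer: @@
.@
.@

Derivation:
Start:
@@@
@..
After rotation 1 (CW):
@@
.@
.@
After rotation 2 (CW):
..@
@@@
After rotation 3 (CW):
@.
@.
@@
After rotation 4 (CCW):
..@
@@@
After rotation 5 (CCW):
@@
.@
.@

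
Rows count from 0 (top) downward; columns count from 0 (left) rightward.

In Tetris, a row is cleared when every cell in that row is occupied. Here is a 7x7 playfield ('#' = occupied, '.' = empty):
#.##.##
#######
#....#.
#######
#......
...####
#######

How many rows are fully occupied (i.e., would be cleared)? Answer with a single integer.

Check each row:
  row 0: 2 empty cells -> not full
  row 1: 0 empty cells -> FULL (clear)
  row 2: 5 empty cells -> not full
  row 3: 0 empty cells -> FULL (clear)
  row 4: 6 empty cells -> not full
  row 5: 3 empty cells -> not full
  row 6: 0 empty cells -> FULL (clear)
Total rows cleared: 3

Answer: 3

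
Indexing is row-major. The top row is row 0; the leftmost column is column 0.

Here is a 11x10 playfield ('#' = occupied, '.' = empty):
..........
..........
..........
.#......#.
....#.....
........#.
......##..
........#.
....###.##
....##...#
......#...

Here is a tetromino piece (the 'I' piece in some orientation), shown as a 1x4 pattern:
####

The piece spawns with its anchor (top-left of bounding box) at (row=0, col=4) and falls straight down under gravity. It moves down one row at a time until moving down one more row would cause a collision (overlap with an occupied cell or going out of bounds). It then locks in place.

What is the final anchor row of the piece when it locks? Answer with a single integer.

Answer: 3

Derivation:
Spawn at (row=0, col=4). Try each row:
  row 0: fits
  row 1: fits
  row 2: fits
  row 3: fits
  row 4: blocked -> lock at row 3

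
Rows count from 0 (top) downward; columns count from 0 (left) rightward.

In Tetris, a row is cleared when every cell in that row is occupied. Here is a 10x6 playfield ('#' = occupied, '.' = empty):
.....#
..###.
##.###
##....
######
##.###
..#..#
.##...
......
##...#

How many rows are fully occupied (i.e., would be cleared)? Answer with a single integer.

Answer: 1

Derivation:
Check each row:
  row 0: 5 empty cells -> not full
  row 1: 3 empty cells -> not full
  row 2: 1 empty cell -> not full
  row 3: 4 empty cells -> not full
  row 4: 0 empty cells -> FULL (clear)
  row 5: 1 empty cell -> not full
  row 6: 4 empty cells -> not full
  row 7: 4 empty cells -> not full
  row 8: 6 empty cells -> not full
  row 9: 3 empty cells -> not full
Total rows cleared: 1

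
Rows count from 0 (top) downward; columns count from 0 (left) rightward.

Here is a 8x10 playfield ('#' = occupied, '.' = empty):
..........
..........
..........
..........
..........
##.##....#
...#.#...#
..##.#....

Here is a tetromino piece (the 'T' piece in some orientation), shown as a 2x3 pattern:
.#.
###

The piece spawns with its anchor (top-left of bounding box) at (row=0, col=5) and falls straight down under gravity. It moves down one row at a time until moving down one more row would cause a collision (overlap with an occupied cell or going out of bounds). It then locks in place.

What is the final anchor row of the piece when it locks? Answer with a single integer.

Spawn at (row=0, col=5). Try each row:
  row 0: fits
  row 1: fits
  row 2: fits
  row 3: fits
  row 4: fits
  row 5: blocked -> lock at row 4

Answer: 4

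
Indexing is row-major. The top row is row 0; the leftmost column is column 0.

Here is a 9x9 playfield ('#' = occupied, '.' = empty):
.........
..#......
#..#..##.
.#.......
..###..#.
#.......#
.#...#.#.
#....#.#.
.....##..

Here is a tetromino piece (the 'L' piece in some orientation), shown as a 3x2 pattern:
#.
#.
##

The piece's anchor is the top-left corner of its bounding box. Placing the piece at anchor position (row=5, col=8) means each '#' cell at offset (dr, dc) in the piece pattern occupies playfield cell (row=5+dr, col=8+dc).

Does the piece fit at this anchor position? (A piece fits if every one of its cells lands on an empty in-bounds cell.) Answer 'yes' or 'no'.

Answer: no

Derivation:
Check each piece cell at anchor (5, 8):
  offset (0,0) -> (5,8): occupied ('#') -> FAIL
  offset (1,0) -> (6,8): empty -> OK
  offset (2,0) -> (7,8): empty -> OK
  offset (2,1) -> (7,9): out of bounds -> FAIL
All cells valid: no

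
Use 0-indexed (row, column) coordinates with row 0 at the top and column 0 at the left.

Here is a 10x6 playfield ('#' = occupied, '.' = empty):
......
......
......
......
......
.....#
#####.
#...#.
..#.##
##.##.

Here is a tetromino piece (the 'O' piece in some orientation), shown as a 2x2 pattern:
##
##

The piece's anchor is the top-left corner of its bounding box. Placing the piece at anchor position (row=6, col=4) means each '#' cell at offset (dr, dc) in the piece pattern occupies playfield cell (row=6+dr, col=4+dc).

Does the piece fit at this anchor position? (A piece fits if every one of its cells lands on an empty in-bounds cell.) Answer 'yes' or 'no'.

Check each piece cell at anchor (6, 4):
  offset (0,0) -> (6,4): occupied ('#') -> FAIL
  offset (0,1) -> (6,5): empty -> OK
  offset (1,0) -> (7,4): occupied ('#') -> FAIL
  offset (1,1) -> (7,5): empty -> OK
All cells valid: no

Answer: no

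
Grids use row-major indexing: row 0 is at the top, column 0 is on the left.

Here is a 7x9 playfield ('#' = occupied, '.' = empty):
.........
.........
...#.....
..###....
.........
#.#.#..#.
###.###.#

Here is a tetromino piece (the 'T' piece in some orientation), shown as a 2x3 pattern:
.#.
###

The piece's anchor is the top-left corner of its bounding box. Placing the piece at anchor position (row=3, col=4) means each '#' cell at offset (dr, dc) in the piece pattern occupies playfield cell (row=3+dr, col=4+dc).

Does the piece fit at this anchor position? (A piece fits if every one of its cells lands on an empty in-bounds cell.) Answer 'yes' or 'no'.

Check each piece cell at anchor (3, 4):
  offset (0,1) -> (3,5): empty -> OK
  offset (1,0) -> (4,4): empty -> OK
  offset (1,1) -> (4,5): empty -> OK
  offset (1,2) -> (4,6): empty -> OK
All cells valid: yes

Answer: yes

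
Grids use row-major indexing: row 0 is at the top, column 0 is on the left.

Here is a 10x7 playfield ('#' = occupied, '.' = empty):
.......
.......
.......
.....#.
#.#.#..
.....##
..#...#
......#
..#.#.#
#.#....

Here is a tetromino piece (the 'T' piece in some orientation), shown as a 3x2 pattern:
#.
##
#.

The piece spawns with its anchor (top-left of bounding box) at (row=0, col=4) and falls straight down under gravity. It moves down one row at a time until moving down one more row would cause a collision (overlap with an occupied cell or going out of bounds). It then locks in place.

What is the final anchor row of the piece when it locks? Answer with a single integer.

Answer: 1

Derivation:
Spawn at (row=0, col=4). Try each row:
  row 0: fits
  row 1: fits
  row 2: blocked -> lock at row 1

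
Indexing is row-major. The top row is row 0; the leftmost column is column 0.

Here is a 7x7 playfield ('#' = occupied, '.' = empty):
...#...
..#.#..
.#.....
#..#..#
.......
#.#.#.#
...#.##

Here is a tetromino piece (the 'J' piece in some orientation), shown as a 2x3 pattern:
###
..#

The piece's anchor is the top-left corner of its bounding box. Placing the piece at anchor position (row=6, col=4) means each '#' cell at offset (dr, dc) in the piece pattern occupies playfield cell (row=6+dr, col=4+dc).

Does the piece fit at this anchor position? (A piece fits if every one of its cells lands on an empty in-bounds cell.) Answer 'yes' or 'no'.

Check each piece cell at anchor (6, 4):
  offset (0,0) -> (6,4): empty -> OK
  offset (0,1) -> (6,5): occupied ('#') -> FAIL
  offset (0,2) -> (6,6): occupied ('#') -> FAIL
  offset (1,2) -> (7,6): out of bounds -> FAIL
All cells valid: no

Answer: no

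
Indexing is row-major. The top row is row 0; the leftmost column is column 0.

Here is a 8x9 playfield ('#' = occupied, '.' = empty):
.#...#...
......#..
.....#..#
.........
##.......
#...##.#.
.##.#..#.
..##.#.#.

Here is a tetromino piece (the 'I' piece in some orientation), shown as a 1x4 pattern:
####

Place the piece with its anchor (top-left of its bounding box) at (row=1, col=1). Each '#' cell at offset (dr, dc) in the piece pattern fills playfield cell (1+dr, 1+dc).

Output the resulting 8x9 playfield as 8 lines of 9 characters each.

Answer: .#...#...
.####.#..
.....#..#
.........
##.......
#...##.#.
.##.#..#.
..##.#.#.

Derivation:
Fill (1+0,1+0) = (1,1)
Fill (1+0,1+1) = (1,2)
Fill (1+0,1+2) = (1,3)
Fill (1+0,1+3) = (1,4)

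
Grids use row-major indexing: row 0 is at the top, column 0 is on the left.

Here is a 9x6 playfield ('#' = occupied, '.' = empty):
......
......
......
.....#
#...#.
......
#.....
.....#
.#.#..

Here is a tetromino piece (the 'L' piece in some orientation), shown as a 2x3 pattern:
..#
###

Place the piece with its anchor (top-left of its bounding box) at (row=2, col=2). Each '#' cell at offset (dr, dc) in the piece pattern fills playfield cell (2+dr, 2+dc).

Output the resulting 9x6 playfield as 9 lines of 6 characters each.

Fill (2+0,2+2) = (2,4)
Fill (2+1,2+0) = (3,2)
Fill (2+1,2+1) = (3,3)
Fill (2+1,2+2) = (3,4)

Answer: ......
......
....#.
..####
#...#.
......
#.....
.....#
.#.#..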